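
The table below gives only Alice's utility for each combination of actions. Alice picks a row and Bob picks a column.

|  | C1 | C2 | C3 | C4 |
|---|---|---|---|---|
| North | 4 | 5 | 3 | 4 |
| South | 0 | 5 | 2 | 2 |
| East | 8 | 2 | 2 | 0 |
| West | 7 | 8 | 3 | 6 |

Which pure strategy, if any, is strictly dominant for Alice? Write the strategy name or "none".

none

North fails to dominate South at C2 (5=5).
South fails to dominate North at C1 (0<4).
East fails to dominate North at C2 (2<5).
West fails to dominate North at C3 (3=3).
No single strategy dominates all the others.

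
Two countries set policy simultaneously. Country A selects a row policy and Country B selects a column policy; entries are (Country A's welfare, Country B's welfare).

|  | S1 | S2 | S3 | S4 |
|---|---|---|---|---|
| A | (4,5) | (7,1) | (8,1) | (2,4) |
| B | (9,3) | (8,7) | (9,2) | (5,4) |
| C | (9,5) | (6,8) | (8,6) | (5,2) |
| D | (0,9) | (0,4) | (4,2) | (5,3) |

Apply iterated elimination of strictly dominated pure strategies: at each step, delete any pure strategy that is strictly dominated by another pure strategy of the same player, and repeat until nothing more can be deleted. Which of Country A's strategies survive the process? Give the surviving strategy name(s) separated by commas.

B

Row A is eliminated: B beats it against every remaining column (S1: 9>4, S2: 8>7, S3: 9>8, S4: 5>2).
Column S3 is eliminated: S2 beats it against every remaining row (B: 7>2, C: 8>6, D: 4>2).
Column S4 is eliminated: S2 beats it against every remaining row (B: 7>4, C: 8>2, D: 4>3).
Row D is eliminated: B beats it against every remaining column (S1: 9>0, S2: 8>0).
Column S1 is eliminated: S2 beats it against every remaining row (B: 7>3, C: 8>5).
For Country A, B strictly dominates C on the remaining columns (S2: 8>6); eliminate C.
Among the remaining strategies, none is strictly dominated by another pure strategy of the same player, so the elimination stops.
Surviving strategies — Country A: {B}; Country B: {S2}.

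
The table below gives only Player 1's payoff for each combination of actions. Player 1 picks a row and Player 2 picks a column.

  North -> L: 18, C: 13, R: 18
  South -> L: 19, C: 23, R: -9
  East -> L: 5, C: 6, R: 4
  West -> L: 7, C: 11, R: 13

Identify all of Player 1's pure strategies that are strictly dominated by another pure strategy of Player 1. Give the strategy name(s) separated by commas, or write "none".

North: no other strategy beats it everywhere (South at R (18>-9); East at L (18>5); West at L (18>7)).
Nothing dominates South: North at L (19>18); East at L (19>5); West at L (19>7).
East is strictly dominated by North (L: 18>5, C: 13>6, R: 18>4).
West: dominated, since North does at least as well everywhere (L: 18>7, C: 13>11, R: 18>13).

East, West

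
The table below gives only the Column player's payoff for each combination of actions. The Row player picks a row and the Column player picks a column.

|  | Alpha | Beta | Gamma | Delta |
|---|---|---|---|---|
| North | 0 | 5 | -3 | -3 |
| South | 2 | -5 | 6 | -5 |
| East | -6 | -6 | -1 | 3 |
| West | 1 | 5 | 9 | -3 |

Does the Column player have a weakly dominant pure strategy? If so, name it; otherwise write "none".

Alpha fails to dominate Beta at North (0<5).
Beta fails to dominate Alpha at South (-5<2).
Gamma fails to dominate Alpha at North (-3<0).
Delta fails to dominate Alpha at North (-3<0).
No single strategy dominates all the others.

none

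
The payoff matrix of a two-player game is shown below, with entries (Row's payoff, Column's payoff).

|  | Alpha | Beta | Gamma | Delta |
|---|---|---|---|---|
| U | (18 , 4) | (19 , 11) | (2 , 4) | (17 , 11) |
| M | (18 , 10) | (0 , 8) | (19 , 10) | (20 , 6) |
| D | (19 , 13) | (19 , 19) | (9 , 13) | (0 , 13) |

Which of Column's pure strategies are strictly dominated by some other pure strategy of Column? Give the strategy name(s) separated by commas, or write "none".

none

Nothing dominates Alpha: Beta at M (10>8); Gamma at U (4=4); Delta at M (10>6).
Beta: no other strategy beats it everywhere (Alpha at U (11>4); Gamma at U (11>4); Delta at U (11=11)).
Nothing dominates Gamma: Alpha at U (4=4); Beta at M (10>8); Delta at M (10>6).
Delta is not dominated — it holds its own against Alpha at U (11>4); Beta at U (11=11); Gamma at U (11>4).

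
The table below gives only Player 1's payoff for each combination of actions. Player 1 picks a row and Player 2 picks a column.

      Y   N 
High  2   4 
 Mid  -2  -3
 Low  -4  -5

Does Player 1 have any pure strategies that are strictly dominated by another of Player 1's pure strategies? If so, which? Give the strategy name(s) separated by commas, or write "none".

Nothing dominates High: Mid at Y (2>-2); Low at Y (2>-4).
Mid is strictly dominated by High (Y: 2>-2, N: 4>-3).
Low: dominated, since High does at least as well everywhere (Y: 2>-4, N: 4>-5).

Mid, Low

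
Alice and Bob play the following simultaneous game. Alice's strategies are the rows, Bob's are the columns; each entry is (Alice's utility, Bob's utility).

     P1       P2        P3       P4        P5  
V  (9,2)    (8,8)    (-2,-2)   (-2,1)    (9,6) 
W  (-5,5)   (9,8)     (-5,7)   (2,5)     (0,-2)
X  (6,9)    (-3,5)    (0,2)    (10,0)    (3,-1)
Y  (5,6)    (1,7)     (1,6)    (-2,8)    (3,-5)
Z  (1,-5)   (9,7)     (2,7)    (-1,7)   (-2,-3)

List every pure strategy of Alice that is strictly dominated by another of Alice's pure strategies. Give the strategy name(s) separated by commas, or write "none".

none

V is not dominated — it holds its own against W at P1 (9>-5); X at P1 (9>6); Y at P1 (9>5); Z at P1 (9>1).
W: no other strategy beats it everywhere (V at P2 (9>8); X at P2 (9>-3); Y at P2 (9>1); Z at P2 (9=9)).
Nothing dominates X: V at P3 (0>-2); W at P1 (6>-5); Y at P1 (6>5); Z at P1 (6>1).
Y is not dominated — it holds its own against V at P3 (1>-2); W at P1 (5>-5); X at P2 (1>-3); Z at P1 (5>1).
Z: no other strategy beats it everywhere (V at P2 (9>8); W at P1 (1>-5); X at P2 (9>-3); Y at P2 (9>1)).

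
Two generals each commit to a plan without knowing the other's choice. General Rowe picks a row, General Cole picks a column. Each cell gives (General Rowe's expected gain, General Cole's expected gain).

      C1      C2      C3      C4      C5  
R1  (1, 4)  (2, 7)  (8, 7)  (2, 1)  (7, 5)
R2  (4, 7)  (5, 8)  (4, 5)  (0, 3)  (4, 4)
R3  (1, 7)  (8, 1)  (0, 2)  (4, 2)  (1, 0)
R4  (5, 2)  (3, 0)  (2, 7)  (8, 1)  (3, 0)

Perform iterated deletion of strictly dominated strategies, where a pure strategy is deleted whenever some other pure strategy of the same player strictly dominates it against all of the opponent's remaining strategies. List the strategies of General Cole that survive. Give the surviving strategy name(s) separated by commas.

For General Cole, C1 strictly dominates C4 on the remaining rows (R1: 4>1, R2: 7>3, R3: 7>2, R4: 2>1); eliminate C4.
General Cole's strategy C5 is strictly dominated by C3 (R1: 7>5, R2: 5>4, R3: 2>0, R4: 7>0) and is removed.
Among the remaining strategies, none is strictly dominated by another pure strategy of the same player, so the elimination stops.
Surviving strategies — General Rowe: {R1, R2, R3, R4}; General Cole: {C1, C2, C3}.

C1, C2, C3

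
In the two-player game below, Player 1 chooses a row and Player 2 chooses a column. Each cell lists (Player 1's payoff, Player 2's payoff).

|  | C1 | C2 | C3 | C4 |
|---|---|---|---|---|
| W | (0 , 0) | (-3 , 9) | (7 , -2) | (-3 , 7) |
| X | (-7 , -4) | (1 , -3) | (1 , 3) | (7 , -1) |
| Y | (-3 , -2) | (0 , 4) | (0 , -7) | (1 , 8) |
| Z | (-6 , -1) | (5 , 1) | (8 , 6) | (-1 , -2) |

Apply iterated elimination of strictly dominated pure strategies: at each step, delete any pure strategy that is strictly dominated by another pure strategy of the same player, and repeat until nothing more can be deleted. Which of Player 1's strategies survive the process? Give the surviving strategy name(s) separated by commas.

For Player 2, C2 strictly dominates C1 on the remaining rows (W: 9>0, X: -3>-4, Y: 4>-2, Z: 1>-1); eliminate C1.
Row W is eliminated: Z beats it against every remaining column (C2: 5>-3, C3: 8>7, C4: -1>-3).
Row Y is eliminated: X beats it against every remaining column (C2: 1>0, C3: 1>0, C4: 7>1).
For Player 2, C3 strictly dominates C2 on the remaining rows (X: 3>-3, Z: 6>1); eliminate C2.
Column C4 is eliminated: C3 beats it against every remaining row (X: 3>-1, Z: 6>-2).
Player 1's strategy X is strictly dominated by Z (C3: 8>1) and is removed.
Among the remaining strategies, none is strictly dominated by another pure strategy of the same player, so the elimination stops.
Surviving strategies — Player 1: {Z}; Player 2: {C3}.

Z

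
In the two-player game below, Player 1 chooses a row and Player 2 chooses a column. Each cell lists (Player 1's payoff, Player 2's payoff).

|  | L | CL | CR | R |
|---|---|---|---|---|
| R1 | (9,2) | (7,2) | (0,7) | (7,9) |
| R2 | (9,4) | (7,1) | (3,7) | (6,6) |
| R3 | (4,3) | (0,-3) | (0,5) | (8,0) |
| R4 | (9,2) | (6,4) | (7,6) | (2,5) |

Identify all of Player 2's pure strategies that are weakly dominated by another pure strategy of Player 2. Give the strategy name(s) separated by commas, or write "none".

L, CL

L: dominated, since CR does at least as well everywhere (R1: 7>2, R2: 7>4, R3: 5>3, R4: 6>2).
CL is weakly dominated by CR (R1: 7>2, R2: 7>1, R3: 5>-3, R4: 6>4).
Nothing dominates CR: L at R1 (7>2); CL at R1 (7>2); R at R2 (7>6).
R is not dominated — it holds its own against L at R1 (9>2); CL at R1 (9>2); CR at R1 (9>7).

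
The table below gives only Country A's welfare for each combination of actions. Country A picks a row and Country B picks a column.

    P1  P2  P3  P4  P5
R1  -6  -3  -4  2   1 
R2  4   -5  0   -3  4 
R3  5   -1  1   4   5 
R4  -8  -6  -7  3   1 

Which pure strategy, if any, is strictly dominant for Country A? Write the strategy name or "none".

R3

R3 vs R1: P1: 5>-6, P2: -1>-3, P3: 1>-4, P4: 4>2, P5: 5>1.
R3 vs R2: P1: 5>4, P2: -1>-5, P3: 1>0, P4: 4>-3, P5: 5>4.
R3 vs R4: P1: 5>-8, P2: -1>-6, P3: 1>-7, P4: 4>3, P5: 5>1.
R3 strictly beats every other strategy against every opponent action, so it is strictly dominant.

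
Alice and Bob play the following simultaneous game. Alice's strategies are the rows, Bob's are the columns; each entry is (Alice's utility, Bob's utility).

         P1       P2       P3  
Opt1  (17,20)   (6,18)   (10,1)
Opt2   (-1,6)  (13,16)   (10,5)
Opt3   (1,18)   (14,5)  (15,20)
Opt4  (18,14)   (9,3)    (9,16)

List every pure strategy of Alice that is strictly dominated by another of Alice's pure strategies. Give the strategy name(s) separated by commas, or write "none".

Opt2

Opt1: no other strategy beats it everywhere (Opt2 at P1 (17>-1); Opt3 at P1 (17>1); Opt4 at P3 (10>9)).
Opt2: dominated, since Opt3 does at least as well everywhere (P1: 1>-1, P2: 14>13, P3: 15>10).
Opt3: no other strategy beats it everywhere (Opt1 at P2 (14>6); Opt2 at P1 (1>-1); Opt4 at P2 (14>9)).
Nothing dominates Opt4: Opt1 at P1 (18>17); Opt2 at P1 (18>-1); Opt3 at P1 (18>1).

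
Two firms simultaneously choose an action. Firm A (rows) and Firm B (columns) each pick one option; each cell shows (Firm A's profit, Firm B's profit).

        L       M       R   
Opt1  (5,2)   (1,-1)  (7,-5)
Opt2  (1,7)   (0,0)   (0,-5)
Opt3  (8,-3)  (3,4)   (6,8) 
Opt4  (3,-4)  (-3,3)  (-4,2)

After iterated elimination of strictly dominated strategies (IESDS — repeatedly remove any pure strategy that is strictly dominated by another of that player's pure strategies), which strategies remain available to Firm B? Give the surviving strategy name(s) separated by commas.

For Firm A, Opt1 strictly dominates Opt2 on the remaining columns (L: 5>1, M: 1>0, R: 7>0); eliminate Opt2.
Firm A's strategy Opt4 is strictly dominated by Opt1 (L: 5>3, M: 1>-3, R: 7>-4) and is removed.
Among the remaining strategies, none is strictly dominated by another pure strategy of the same player, so the elimination stops.
Surviving strategies — Firm A: {Opt1, Opt3}; Firm B: {L, M, R}.

L, M, R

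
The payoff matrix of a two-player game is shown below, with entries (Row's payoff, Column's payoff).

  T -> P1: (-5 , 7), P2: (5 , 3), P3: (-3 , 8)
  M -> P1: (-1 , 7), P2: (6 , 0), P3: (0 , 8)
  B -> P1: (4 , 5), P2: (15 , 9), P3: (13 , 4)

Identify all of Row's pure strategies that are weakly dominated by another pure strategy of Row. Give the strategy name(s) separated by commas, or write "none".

T, M

T is weakly dominated by M (P1: -1>-5, P2: 6>5, P3: 0>-3).
M is weakly dominated by B (P1: 4>-1, P2: 15>6, P3: 13>0).
Nothing dominates B: T at P1 (4>-5); M at P1 (4>-1).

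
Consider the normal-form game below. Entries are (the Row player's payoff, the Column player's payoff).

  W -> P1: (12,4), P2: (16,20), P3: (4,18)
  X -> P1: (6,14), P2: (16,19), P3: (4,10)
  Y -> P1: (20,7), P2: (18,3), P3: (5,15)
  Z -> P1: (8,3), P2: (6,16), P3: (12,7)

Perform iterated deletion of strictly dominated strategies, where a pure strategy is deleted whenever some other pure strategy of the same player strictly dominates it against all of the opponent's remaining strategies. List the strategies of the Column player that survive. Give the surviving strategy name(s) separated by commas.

The Row player's strategy W is strictly dominated by Y (P1: 20>12, P2: 18>16, P3: 5>4) and is removed.
For the Row player, Y strictly dominates X on the remaining columns (P1: 20>6, P2: 18>16, P3: 5>4); eliminate X.
The Column player's strategy P1 is strictly dominated by P3 (Y: 15>7, Z: 7>3) and is removed.
Among the remaining strategies, none is strictly dominated by another pure strategy of the same player, so the elimination stops.
Surviving strategies — the Row player: {Y, Z}; the Column player: {P2, P3}.

P2, P3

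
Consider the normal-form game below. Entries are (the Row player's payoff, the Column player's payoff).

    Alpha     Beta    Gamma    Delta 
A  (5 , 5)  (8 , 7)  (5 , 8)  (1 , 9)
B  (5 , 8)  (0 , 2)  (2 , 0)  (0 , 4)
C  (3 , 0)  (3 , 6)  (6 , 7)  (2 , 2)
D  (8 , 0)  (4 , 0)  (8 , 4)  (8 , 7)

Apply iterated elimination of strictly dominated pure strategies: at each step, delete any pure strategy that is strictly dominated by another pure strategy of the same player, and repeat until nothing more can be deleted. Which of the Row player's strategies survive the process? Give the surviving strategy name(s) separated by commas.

The Row player's strategy B is strictly dominated by D (Alpha: 8>5, Beta: 4>0, Gamma: 8>2, Delta: 8>0) and is removed.
The Row player's strategy C is strictly dominated by D (Alpha: 8>3, Beta: 4>3, Gamma: 8>6, Delta: 8>2) and is removed.
Column Alpha is eliminated: Gamma beats it against every remaining row (A: 8>5, D: 4>0).
Column Beta is eliminated: Gamma beats it against every remaining row (A: 8>7, D: 4>0).
For the Row player, D strictly dominates A on the remaining columns (Gamma: 8>5, Delta: 8>1); eliminate A.
The Column player's strategy Gamma is strictly dominated by Delta (D: 7>4) and is removed.
Among the remaining strategies, none is strictly dominated by another pure strategy of the same player, so the elimination stops.
Surviving strategies — the Row player: {D}; the Column player: {Delta}.

D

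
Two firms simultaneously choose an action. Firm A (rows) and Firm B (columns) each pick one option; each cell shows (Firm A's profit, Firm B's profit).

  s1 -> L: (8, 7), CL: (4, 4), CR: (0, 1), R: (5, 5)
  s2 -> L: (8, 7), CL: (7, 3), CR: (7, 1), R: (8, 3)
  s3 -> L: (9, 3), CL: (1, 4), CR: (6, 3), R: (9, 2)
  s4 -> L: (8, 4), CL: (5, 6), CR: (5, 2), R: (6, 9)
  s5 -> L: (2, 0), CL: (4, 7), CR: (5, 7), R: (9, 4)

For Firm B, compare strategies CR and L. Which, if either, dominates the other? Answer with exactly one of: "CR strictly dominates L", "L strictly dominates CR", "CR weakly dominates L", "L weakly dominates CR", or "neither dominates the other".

Compare CR to L across every action of Firm A: s1: 1<7, s2: 1<7, s3: 3=3, s4: 2<4, s5: 7>0.
CR does better at s5 but worse at s1, s2, s4; neither strategy dominates the other.

neither dominates the other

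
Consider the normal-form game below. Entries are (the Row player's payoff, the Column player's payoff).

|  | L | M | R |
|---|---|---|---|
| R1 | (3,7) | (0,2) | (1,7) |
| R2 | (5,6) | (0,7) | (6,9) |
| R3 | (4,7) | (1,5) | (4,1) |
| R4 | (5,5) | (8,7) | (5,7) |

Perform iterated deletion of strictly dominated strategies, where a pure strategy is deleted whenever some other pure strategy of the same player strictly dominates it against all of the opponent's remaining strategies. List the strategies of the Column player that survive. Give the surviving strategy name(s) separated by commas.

M, R

Row R1 is eliminated: R3 beats it against every remaining column (L: 4>3, M: 1>0, R: 4>1).
For the Row player, R4 strictly dominates R3 on the remaining columns (L: 5>4, M: 8>1, R: 5>4); eliminate R3.
The Column player's strategy L is strictly dominated by M (R2: 7>6, R4: 7>5) and is removed.
Among the remaining strategies, none is strictly dominated by another pure strategy of the same player, so the elimination stops.
Surviving strategies — the Row player: {R2, R4}; the Column player: {M, R}.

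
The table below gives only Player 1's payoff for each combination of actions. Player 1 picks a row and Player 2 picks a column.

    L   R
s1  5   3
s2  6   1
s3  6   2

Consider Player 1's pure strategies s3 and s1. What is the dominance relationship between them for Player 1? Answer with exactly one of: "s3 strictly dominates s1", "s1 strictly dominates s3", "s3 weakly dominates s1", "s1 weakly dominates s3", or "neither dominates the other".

s3's payoffs vs s1's, by Player 2's action — L: 6>5, R: 2<3.
s3 does better at L but worse at R; neither strategy dominates the other.

neither dominates the other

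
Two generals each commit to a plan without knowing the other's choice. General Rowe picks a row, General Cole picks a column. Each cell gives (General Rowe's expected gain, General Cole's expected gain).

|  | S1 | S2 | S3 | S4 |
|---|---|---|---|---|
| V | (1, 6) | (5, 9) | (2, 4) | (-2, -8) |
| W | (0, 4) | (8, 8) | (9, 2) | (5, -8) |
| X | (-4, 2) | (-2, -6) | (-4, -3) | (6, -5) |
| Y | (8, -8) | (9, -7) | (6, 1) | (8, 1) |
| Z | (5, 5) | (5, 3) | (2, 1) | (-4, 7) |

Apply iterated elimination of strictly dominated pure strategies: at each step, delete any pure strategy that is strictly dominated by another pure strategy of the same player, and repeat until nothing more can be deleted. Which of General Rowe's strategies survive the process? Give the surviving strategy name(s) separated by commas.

W, Y

Row V is eliminated: Y beats it against every remaining column (S1: 8>1, S2: 9>5, S3: 6>2, S4: 8>-2).
General Rowe's strategy X is strictly dominated by Y (S1: 8>-4, S2: 9>-2, S3: 6>-4, S4: 8>6) and is removed.
General Rowe's strategy Z is strictly dominated by Y (S1: 8>5, S2: 9>5, S3: 6>2, S4: 8>-4) and is removed.
For General Cole, S2 strictly dominates S1 on the remaining rows (W: 8>4, Y: -7>-8); eliminate S1.
Among the remaining strategies, none is strictly dominated by another pure strategy of the same player, so the elimination stops.
Surviving strategies — General Rowe: {W, Y}; General Cole: {S2, S3, S4}.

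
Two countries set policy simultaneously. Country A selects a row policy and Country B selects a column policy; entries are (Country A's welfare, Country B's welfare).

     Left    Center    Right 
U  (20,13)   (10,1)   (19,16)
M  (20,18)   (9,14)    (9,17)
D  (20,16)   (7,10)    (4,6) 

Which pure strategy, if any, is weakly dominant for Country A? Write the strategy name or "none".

U vs M: Left: 20=20, Center: 10>9, Right: 19>9.
U vs D: Left: 20=20, Center: 10>7, Right: 19>4.
U is at least as good as every other strategy against every opponent action, so it is weakly dominant.

U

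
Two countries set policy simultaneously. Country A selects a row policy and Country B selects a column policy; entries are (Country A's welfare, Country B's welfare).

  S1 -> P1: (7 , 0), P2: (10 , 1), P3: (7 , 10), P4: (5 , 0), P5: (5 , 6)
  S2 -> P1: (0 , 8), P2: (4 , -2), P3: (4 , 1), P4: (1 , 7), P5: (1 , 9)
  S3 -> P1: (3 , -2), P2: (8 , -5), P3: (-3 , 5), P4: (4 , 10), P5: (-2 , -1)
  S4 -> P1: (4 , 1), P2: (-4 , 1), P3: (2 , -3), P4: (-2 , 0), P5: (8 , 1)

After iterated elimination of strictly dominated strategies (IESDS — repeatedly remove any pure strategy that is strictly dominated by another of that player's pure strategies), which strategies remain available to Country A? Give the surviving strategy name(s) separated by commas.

S1, S4

For Country A, S1 strictly dominates S2 on the remaining columns (P1: 7>0, P2: 10>4, P3: 7>4, P4: 5>1, P5: 5>1); eliminate S2.
For Country A, S1 strictly dominates S3 on the remaining columns (P1: 7>3, P2: 10>8, P3: 7>-3, P4: 5>4, P5: 5>-2); eliminate S3.
For Country B, P2 strictly dominates P4 on the remaining rows (S1: 1>0, S4: 1>0); eliminate P4.
Among the remaining strategies, none is strictly dominated by another pure strategy of the same player, so the elimination stops.
Surviving strategies — Country A: {S1, S4}; Country B: {P1, P2, P3, P5}.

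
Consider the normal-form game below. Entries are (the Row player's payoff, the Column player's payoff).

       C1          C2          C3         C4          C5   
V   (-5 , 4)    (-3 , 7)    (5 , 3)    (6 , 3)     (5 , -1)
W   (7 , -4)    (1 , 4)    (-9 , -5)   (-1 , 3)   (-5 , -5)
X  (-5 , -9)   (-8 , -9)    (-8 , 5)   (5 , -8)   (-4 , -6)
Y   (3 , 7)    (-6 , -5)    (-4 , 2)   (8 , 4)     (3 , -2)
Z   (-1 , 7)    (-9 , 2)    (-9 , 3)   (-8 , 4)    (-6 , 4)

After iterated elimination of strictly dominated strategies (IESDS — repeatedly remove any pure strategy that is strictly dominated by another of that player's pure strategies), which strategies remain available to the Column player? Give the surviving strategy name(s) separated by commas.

For the Row player, Y strictly dominates X on the remaining columns (C1: 3>-5, C2: -6>-8, C3: -4>-8, C4: 8>5, C5: 3>-4); eliminate X.
Row Z is eliminated: Y beats it against every remaining column (C1: 3>-1, C2: -6>-9, C3: -4>-9, C4: 8>-8, C5: 3>-6).
The Column player's strategy C3 is strictly dominated by C1 (V: 4>3, W: -4>-5, Y: 7>2) and is removed.
For the Column player, C1 strictly dominates C5 on the remaining rows (V: 4>-1, W: -4>-5, Y: 7>-2); eliminate C5.
Among the remaining strategies, none is strictly dominated by another pure strategy of the same player, so the elimination stops.
Surviving strategies — the Row player: {V, W, Y}; the Column player: {C1, C2, C4}.

C1, C2, C4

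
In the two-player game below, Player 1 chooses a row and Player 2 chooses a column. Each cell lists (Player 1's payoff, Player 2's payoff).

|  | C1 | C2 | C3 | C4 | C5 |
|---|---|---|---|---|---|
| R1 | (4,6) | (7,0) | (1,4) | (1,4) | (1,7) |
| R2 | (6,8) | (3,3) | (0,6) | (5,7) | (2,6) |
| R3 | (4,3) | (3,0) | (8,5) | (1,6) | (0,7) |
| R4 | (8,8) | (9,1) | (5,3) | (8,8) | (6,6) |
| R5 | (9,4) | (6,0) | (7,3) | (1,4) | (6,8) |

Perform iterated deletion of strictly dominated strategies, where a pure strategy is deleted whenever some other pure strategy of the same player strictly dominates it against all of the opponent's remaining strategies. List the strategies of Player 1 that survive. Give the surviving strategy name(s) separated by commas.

Player 1's strategy R1 is strictly dominated by R4 (C1: 8>4, C2: 9>7, C3: 5>1, C4: 8>1, C5: 6>1) and is removed.
Row R2 is eliminated: R4 beats it against every remaining column (C1: 8>6, C2: 9>3, C3: 5>0, C4: 8>5, C5: 6>2).
Column C2 is eliminated: C1 beats it against every remaining row (R3: 3>0, R4: 8>1, R5: 4>0).
Column C3 is eliminated: C4 beats it against every remaining row (R3: 6>5, R4: 8>3, R5: 4>3).
Row R3 is eliminated: R4 beats it against every remaining column (C1: 8>4, C4: 8>1, C5: 6>0).
Among the remaining strategies, none is strictly dominated by another pure strategy of the same player, so the elimination stops.
Surviving strategies — Player 1: {R4, R5}; Player 2: {C1, C4, C5}.

R4, R5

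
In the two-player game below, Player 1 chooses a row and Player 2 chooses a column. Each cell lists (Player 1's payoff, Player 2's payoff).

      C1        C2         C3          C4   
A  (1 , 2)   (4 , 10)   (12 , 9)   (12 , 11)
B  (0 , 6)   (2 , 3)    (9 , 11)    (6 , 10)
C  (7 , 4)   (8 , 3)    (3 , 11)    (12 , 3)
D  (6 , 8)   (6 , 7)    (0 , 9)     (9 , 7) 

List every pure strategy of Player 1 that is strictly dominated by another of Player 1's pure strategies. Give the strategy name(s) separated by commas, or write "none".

B, D

A: no other strategy beats it everywhere (B at C1 (1>0); C at C3 (12>3); D at C3 (12>0)).
B: dominated, since A does at least as well everywhere (C1: 1>0, C2: 4>2, C3: 12>9, C4: 12>6).
Nothing dominates C: A at C1 (7>1); B at C1 (7>0); D at C1 (7>6).
D is strictly dominated by C (C1: 7>6, C2: 8>6, C3: 3>0, C4: 12>9).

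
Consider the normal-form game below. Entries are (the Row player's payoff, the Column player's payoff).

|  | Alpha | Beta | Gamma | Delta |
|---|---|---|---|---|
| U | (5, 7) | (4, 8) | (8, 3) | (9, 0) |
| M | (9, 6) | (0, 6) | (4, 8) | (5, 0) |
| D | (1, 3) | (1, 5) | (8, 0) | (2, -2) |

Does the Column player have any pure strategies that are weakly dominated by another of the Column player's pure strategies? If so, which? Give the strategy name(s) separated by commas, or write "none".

Alpha, Delta

Alpha is weakly dominated by Beta (U: 8>7, M: 6=6, D: 5>3).
Beta is not dominated — it holds its own against Alpha at U (8>7); Gamma at U (8>3); Delta at U (8>0).
Gamma: no other strategy beats it everywhere (Alpha at M (8>6); Beta at M (8>6); Delta at U (3>0)).
Delta: dominated, since Alpha does at least as well everywhere (U: 7>0, M: 6>0, D: 3>-2).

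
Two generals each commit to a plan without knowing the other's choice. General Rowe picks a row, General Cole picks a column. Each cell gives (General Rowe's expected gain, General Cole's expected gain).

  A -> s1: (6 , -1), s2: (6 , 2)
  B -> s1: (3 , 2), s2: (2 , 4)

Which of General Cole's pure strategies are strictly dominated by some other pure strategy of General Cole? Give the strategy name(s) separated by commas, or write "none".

s1

s1: dominated, since s2 does at least as well everywhere (A: 2>-1, B: 4>2).
Nothing dominates s2: s1 at A (2>-1).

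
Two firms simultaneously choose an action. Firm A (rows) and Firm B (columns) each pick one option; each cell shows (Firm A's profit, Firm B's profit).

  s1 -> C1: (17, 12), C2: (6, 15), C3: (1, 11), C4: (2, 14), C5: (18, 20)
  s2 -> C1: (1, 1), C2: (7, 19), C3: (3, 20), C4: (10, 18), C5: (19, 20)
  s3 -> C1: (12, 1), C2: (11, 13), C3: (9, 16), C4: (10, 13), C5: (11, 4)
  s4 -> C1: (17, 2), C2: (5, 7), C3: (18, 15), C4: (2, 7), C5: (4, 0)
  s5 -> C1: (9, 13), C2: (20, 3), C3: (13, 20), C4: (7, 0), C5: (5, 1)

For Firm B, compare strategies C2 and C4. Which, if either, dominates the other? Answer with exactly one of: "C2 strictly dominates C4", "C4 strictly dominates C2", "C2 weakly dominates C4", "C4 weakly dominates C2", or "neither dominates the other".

C2's payoffs vs C4's, by Firm A's action — s1: 15>14, s2: 19>18, s3: 13=13, s4: 7=7, s5: 3>0.
C2 is at least as good everywhere and strictly better somewhere (tied only at s3, s4), so C2 weakly but not strictly dominates C4.

C2 weakly dominates C4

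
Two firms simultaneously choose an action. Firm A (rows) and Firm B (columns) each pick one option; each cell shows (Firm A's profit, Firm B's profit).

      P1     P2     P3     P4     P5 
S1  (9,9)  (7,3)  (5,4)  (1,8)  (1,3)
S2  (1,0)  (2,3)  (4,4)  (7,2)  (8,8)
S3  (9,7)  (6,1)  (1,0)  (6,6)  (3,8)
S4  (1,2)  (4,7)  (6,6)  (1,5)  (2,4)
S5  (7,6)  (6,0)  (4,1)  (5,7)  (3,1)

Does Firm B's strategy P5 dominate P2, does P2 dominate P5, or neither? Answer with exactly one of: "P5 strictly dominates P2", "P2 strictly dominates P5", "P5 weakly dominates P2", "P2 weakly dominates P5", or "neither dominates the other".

Compare P5 to P2 across each opponent action: S1: 3=3, S2: 8>3, S3: 8>1, S4: 4<7, S5: 1>0.
P5 does better at S2, S3, S5 but worse at S4; neither strategy dominates the other.

neither dominates the other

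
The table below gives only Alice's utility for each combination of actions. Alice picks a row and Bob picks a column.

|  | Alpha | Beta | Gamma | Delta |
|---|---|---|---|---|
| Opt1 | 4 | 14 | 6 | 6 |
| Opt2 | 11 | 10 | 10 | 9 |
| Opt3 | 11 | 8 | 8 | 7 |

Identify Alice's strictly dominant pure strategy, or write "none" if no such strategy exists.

none

Opt1 fails to dominate Opt2 at Alpha (4<11).
Opt2 fails to dominate Opt1 at Beta (10<14).
Opt3 fails to dominate Opt1 at Beta (8<14).
No single strategy dominates all the others.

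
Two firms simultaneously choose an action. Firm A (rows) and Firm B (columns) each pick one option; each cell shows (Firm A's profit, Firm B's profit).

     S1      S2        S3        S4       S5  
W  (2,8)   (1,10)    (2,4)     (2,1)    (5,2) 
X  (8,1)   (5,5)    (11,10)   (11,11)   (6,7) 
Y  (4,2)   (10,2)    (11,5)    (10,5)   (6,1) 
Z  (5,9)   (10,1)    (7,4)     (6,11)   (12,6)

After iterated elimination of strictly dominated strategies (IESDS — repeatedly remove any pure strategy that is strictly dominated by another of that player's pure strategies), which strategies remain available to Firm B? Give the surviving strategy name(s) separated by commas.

S3, S4

Row W is eliminated: X beats it against every remaining column (S1: 8>2, S2: 5>1, S3: 11>2, S4: 11>2, S5: 6>5).
For Firm B, S4 strictly dominates S1 on the remaining rows (X: 11>1, Y: 5>2, Z: 11>9); eliminate S1.
Column S2 is eliminated: S3 beats it against every remaining row (X: 10>5, Y: 5>2, Z: 4>1).
Firm B's strategy S5 is strictly dominated by S4 (X: 11>7, Y: 5>1, Z: 11>6) and is removed.
Row Z is eliminated: X beats it against every remaining column (S3: 11>7, S4: 11>6).
Among the remaining strategies, none is strictly dominated by another pure strategy of the same player, so the elimination stops.
Surviving strategies — Firm A: {X, Y}; Firm B: {S3, S4}.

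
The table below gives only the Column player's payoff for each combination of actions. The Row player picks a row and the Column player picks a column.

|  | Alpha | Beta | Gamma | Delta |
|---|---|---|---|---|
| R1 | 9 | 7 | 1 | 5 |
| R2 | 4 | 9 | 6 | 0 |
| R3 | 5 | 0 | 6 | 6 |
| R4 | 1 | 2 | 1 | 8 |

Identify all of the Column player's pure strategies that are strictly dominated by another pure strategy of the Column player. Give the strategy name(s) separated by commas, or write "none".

none

Alpha: no other strategy beats it everywhere (Beta at R1 (9>7); Gamma at R1 (9>1); Delta at R1 (9>5)).
Nothing dominates Beta: Alpha at R2 (9>4); Gamma at R1 (7>1); Delta at R1 (7>5).
Gamma: no other strategy beats it everywhere (Alpha at R2 (6>4); Beta at R3 (6>0); Delta at R2 (6>0)).
Delta is not dominated — it holds its own against Alpha at R3 (6>5); Beta at R3 (6>0); Gamma at R1 (5>1).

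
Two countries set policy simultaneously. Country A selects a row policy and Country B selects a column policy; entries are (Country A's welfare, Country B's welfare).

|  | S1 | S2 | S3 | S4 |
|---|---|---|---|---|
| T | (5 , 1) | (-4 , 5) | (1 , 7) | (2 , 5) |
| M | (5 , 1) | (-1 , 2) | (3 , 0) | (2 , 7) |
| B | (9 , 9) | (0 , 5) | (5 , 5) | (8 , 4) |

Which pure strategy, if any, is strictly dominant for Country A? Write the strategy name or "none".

B

B vs T: S1: 9>5, S2: 0>-4, S3: 5>1, S4: 8>2.
B vs M: S1: 9>5, S2: 0>-1, S3: 5>3, S4: 8>2.
B strictly beats every other strategy against every opponent action, so it is strictly dominant.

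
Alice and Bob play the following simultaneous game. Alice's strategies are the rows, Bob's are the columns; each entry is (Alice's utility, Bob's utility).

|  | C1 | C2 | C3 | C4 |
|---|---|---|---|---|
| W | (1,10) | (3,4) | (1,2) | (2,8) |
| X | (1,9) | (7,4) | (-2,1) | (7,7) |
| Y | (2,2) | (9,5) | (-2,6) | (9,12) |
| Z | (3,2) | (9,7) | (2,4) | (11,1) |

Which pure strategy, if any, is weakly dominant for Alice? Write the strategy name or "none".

Z vs W: C1: 3>1, C2: 9>3, C3: 2>1, C4: 11>2.
Z vs X: C1: 3>1, C2: 9>7, C3: 2>-2, C4: 11>7.
Z vs Y: C1: 3>2, C2: 9=9, C3: 2>-2, C4: 11>9.
Z is at least as good as every other strategy against every opponent action, so it is weakly dominant.

Z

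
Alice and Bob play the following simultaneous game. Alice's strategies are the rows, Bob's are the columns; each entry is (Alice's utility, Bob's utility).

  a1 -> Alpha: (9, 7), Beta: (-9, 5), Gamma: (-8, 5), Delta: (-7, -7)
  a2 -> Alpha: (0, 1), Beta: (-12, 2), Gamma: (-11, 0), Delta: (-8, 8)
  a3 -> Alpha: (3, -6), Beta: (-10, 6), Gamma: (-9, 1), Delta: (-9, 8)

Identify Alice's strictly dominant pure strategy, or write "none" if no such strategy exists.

a1 vs a2: Alpha: 9>0, Beta: -9>-12, Gamma: -8>-11, Delta: -7>-8.
a1 vs a3: Alpha: 9>3, Beta: -9>-10, Gamma: -8>-9, Delta: -7>-9.
a1 strictly beats every other strategy against every opponent action, so it is strictly dominant.

a1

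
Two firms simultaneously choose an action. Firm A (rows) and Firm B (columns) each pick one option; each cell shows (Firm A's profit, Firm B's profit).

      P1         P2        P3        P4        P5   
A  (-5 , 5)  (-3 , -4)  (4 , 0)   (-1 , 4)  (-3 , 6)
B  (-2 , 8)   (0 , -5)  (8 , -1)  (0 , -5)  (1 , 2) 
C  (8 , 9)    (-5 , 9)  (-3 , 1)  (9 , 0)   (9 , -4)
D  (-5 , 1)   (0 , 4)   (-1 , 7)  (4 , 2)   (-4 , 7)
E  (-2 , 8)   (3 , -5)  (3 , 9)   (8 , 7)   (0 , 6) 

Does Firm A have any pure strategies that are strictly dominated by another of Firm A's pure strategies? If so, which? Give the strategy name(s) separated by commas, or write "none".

A: dominated, since B does at least as well everywhere (P1: -2>-5, P2: 0>-3, P3: 8>4, P4: 0>-1, P5: 1>-3).
B is not dominated — it holds its own against A at P1 (-2>-5); C at P2 (0>-5); D at P1 (-2>-5); E at P1 (-2=-2).
C: no other strategy beats it everywhere (A at P1 (8>-5); B at P1 (8>-2); D at P1 (8>-5); E at P1 (8>-2)).
E strictly dominates D — P1: -2>-5, P2: 3>0, P3: 3>-1, P4: 8>4, P5: 0>-4.
Nothing dominates E: A at P1 (-2>-5); B at P1 (-2=-2); C at P2 (3>-5); D at P1 (-2>-5).

A, D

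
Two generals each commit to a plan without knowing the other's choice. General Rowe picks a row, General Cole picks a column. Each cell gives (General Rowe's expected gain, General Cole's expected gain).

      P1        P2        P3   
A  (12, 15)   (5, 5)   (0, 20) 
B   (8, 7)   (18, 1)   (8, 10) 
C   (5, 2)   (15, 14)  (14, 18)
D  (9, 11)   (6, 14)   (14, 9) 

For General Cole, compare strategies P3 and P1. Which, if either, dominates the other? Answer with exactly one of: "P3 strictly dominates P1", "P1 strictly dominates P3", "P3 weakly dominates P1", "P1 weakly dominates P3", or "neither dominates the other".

P3's payoffs vs P1's, by General Rowe's action — A: 20>15, B: 10>7, C: 18>2, D: 9<11.
P3 does better at A, B, C but worse at D; neither strategy dominates the other.

neither dominates the other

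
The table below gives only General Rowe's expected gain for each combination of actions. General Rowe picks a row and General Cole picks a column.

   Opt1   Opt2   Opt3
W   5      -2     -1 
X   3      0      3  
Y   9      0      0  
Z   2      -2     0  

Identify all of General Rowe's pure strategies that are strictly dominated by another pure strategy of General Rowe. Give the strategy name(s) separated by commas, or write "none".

W, Z

Y strictly dominates W — Opt1: 9>5, Opt2: 0>-2, Opt3: 0>-1.
Nothing dominates X: W at Opt2 (0>-2); Y at Opt2 (0=0); Z at Opt1 (3>2).
Y: no other strategy beats it everywhere (W at Opt1 (9>5); X at Opt1 (9>3); Z at Opt1 (9>2)).
Z is strictly dominated by X (Opt1: 3>2, Opt2: 0>-2, Opt3: 3>0).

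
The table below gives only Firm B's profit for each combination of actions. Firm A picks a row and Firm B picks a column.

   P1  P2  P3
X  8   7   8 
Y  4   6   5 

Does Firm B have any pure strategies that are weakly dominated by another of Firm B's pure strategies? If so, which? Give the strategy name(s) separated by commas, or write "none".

P1: dominated, since P3 does at least as well everywhere (X: 8=8, Y: 5>4).
P2: no other strategy beats it everywhere (P1 at Y (6>4); P3 at Y (6>5)).
Nothing dominates P3: P1 at Y (5>4); P2 at X (8>7).

P1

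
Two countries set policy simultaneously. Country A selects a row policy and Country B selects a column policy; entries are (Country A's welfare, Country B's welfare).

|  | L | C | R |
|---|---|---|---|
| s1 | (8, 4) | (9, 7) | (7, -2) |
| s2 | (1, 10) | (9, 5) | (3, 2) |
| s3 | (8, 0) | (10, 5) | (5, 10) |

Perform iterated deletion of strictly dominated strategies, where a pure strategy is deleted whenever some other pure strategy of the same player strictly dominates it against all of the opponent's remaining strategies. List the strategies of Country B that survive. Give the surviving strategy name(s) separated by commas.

For Country A, s3 strictly dominates s2 on the remaining columns (L: 8>1, C: 10>9, R: 5>3); eliminate s2.
Country B's strategy L is strictly dominated by C (s1: 7>4, s3: 5>0) and is removed.
Among the remaining strategies, none is strictly dominated by another pure strategy of the same player, so the elimination stops.
Surviving strategies — Country A: {s1, s3}; Country B: {C, R}.

C, R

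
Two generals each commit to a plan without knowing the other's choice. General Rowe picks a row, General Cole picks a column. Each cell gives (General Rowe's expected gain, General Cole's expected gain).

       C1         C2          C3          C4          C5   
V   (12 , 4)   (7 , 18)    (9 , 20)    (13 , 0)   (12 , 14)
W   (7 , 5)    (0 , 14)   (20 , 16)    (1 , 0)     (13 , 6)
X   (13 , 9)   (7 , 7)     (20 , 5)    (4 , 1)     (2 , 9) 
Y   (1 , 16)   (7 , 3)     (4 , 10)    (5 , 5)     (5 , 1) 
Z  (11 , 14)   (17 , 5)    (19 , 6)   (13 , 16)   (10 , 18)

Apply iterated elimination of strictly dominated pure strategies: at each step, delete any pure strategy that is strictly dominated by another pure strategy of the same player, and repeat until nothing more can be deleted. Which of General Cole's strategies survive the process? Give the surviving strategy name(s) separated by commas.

C1, C2, C3, C5

For General Rowe, Z strictly dominates Y on the remaining columns (C1: 11>1, C2: 17>7, C3: 19>4, C4: 13>5, C5: 10>5); eliminate Y.
Column C4 is eliminated: C5 beats it against every remaining row (V: 14>0, W: 6>0, X: 9>1, Z: 18>16).
Among the remaining strategies, none is strictly dominated by another pure strategy of the same player, so the elimination stops.
Surviving strategies — General Rowe: {V, W, X, Z}; General Cole: {C1, C2, C3, C5}.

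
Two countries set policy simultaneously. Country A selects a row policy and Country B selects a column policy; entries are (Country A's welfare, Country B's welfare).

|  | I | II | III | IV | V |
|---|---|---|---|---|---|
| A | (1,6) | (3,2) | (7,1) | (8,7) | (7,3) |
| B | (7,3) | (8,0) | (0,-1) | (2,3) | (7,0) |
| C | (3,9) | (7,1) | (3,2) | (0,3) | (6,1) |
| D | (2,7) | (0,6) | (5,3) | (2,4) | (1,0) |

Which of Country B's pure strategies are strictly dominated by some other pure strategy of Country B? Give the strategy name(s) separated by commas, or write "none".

II, III, V

I: no other strategy beats it everywhere (II at A (6>2); III at A (6>1); IV at B (3=3); V at A (6>3)).
II is strictly dominated by I (A: 6>2, B: 3>0, C: 9>1, D: 7>6).
I strictly dominates III — A: 6>1, B: 3>-1, C: 9>2, D: 7>3.
IV: no other strategy beats it everywhere (I at A (7>6); II at A (7>2); III at A (7>1); V at A (7>3)).
V: dominated, since I does at least as well everywhere (A: 6>3, B: 3>0, C: 9>1, D: 7>0).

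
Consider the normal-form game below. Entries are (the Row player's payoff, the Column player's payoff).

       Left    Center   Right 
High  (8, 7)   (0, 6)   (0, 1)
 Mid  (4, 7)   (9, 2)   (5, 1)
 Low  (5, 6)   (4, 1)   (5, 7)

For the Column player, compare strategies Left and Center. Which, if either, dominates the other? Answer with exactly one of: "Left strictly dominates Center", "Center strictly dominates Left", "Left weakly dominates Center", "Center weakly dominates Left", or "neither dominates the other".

Left strictly dominates Center

Compare Left to Center across each choice by the Row player: High: 7>6, Mid: 7>2, Low: 6>1.
Every comparison favours Left, so Left strictly dominates Center.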